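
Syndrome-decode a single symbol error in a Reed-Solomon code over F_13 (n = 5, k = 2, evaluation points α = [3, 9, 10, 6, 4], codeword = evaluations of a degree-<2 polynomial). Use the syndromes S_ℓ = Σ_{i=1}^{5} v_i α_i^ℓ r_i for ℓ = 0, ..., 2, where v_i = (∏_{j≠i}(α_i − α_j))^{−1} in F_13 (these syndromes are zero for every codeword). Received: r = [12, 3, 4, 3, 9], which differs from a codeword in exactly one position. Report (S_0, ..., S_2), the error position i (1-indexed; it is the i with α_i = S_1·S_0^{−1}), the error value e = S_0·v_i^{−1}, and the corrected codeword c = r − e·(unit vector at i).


S = (9, 3, 1), error at position 2, error magnitude e = 9, c = [12, 7, 4, 3, 9].

Step 1: column multipliers v_i = (∏_{j≠i}(α_i − α_j))^{−1} mod 13.
  i = 1 (α = 3): (3−9)(3−10)(3−6)(3−4) = (−6)·(−7)·(−3)·(−1) = 126 ≡ 9, so v_1 = 9^{−1} = 3 (mod 13).
  i = 2 (α = 9): (9−3)(9−10)(9−6)(9−4) = 6·(−1)·3·5 = −90 ≡ 1, so v_2 = 1^{−1} = 1 (mod 13).
  i = 3 (α = 10): (10−3)(10−9)(10−6)(10−4) = 7·1·4·6 = 168 ≡ 12, so v_3 = 12^{−1} = 12 (mod 13).
  i = 4 (α = 6): (6−3)(6−9)(6−10)(6−4) = 3·(−3)·(−4)·2 = 72 ≡ 7, so v_4 = 7^{−1} = 2 (mod 13).
  i = 5 (α = 4): (4−3)(4−9)(4−10)(4−6) = 1·(−5)·(−6)·(−2) = −60 ≡ 5, so v_5 = 5^{−1} = 8 (mod 13).
  v = [3, 1, 12, 2, 8].
Step 2: syndromes of r = [12, 3, 4, 3, 9] (all sums mod 13).
  S_0 = Σ v_i r_i = 3·12 + 1·3 + 12·4 + 2·3 + 8·9 = 165 ≡ 9.
  S_1 = Σ v_i α_i r_i = 3·3·12 + 1·9·3 + 12·10·4 + 2·6·3 + 8·4·9 = 939 ≡ 3.
  α_i^2 mod 13 = [9, 3, 9, 10, 3].
  S_2 = Σ v_i α_i^2 r_i = 3·9·12 + 1·3·3 + 12·9·4 + 2·10·3 + 8·3·9 = 1041 ≡ 1.
  S = (9, 3, 1) ≠ 0, so r is not a codeword (an error is present).
Step 3: locate the error. For a single error e at position i, S_ℓ = v_i·e·α_i^ℓ, so α_err = S_1/S_0.
  S_0^{−1} = 9^{−1} = 3 (mod 13), so α_err = 3·3 = 9 ≡ 9 = α_2. Error position i = 2.
  Consistency check: S_2/S_1 = 1·9 = 9 ≡ 9 = α_err ✓ (single-error assumption holds).
Step 4: error magnitude e = S_0/v_2 = S_0·∏_{j≠2}(α_2 − α_j) = 9·1 = 9 ≡ 9 (mod 13).
Step 5: correct position 2: c_2 = r_2 − e = 3 − 9 ≡ 7 (mod 13). Hence c = [12, 7, 4, 3, 9].
  Check: interpolating c through the α_i gives m(x) = 8 + 10·x (degree < 2) with m(α_i) = c_i for every i, so c is indeed a codeword.


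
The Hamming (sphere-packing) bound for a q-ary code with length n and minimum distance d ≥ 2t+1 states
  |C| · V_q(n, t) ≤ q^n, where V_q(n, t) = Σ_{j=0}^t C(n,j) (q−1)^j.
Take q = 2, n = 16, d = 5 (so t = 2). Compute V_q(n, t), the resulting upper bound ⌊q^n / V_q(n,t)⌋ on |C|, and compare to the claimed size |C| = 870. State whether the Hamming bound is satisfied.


V_q(n, t) = 137, q^n = 65536, Hamming bound = 478, |C| = 870 > bound (violated).

Step 1: Compute V_q(n, t) = Σ_{j=0}^2 C(n, j) (q−1)^j.
  j = 0: C(16,0)·(1)^0 = 1·1 = 1.
  j = 1: C(16,1)·(1)^1 = 16·1 = 16.
  j = 2: C(16,2)·(1)^2 = 120·1 = 120.
  V_q(n, t) = 1 + 16 + 120 = 137.
Step 2: q^n = 2^16 = 65536.
Step 3: Hamming bound ⌊q^n / V_q(n,t)⌋ = ⌊65536/137⌋ = 478.
Step 4: Compare |C| = 870 to 478: violated.
The claimed |C| lies above the Hamming bound, so no 2-ary code of length 16 with d ≥ 5 can have 870 codewords.


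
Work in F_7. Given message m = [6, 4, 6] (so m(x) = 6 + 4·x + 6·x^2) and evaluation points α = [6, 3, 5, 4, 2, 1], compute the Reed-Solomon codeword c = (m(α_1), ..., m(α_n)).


c = [1, 2, 1, 6, 3, 2]

Message polynomial: m(x) = 6 + 4·x + 6·x^2 (mod 7).
For each evaluation point α_i, compute m(α_i) mod 7:
  α_1 = 6: Horner steps 6 → 5 → 1, so m(6) = 1.
  α_2 = 3: Horner steps 6 → 1 → 2, so m(3) = 2.
  α_3 = 5: Horner steps 6 → 6 → 1, so m(5) = 1.
  α_4 = 4: Horner steps 6 → 0 → 6, so m(4) = 6.
  α_5 = 2: Horner steps 6 → 2 → 3, so m(2) = 3.
  α_6 = 1: Horner steps 6 → 3 → 2, so m(1) = 2.
Codeword c = [1, 2, 1, 6, 3, 2] ∈ F_7^6.


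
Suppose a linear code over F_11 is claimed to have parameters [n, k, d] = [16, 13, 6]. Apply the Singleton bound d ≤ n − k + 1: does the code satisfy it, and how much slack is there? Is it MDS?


Singleton RHS = n − k + 1 = 4, slack = -2, bound violated (no such code; not MDS).

Singleton bound: d ≤ n − k + 1.
Here n = 16, k = 13, so n − k + 1 = 4.
Given d = 6, check d ≤ 4: NO.
Slack = (n − k + 1) − d = -2.
The slack is negative: d = 6 exceeds n − k + 1 = 4 by 2, so the Singleton bound is violated and no linear [16, 13, 6]_11 code can exist. In particular it is not MDS (MDS requires d = n − k + 1 exactly).
Description: the claimed parameters are [16, 13, 6]_11; such a code would be impossible (violates the Singleton bound).


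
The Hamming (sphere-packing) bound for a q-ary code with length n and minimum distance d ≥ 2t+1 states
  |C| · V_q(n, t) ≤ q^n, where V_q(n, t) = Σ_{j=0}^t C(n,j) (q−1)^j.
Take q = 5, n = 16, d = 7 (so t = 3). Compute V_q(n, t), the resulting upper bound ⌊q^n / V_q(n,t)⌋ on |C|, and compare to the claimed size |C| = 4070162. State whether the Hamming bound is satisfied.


V_q(n, t) = 37825, q^n = 152587890625, Hamming bound = 4034048, |C| = 4070162 > bound (violated).

Step 1: Compute V_q(n, t) = Σ_{j=0}^3 C(n, j) (q−1)^j.
  j = 0: C(16,0)·(4)^0 = 1·1 = 1.
  j = 1: C(16,1)·(4)^1 = 16·4 = 64.
  j = 2: C(16,2)·(4)^2 = 120·16 = 1920.
  j = 3: C(16,3)·(4)^3 = 560·64 = 35840.
  V_q(n, t) = 1 + 64 + 1920 + 35840 = 37825.
Step 2: q^n = 5^16 = 152587890625.
Step 3: Hamming bound ⌊q^n / V_q(n,t)⌋ = ⌊152587890625/37825⌋ = 4034048.
Step 4: Compare |C| = 4070162 to 4034048: violated.
The claimed |C| lies above the Hamming bound, so no 5-ary code of length 16 with d ≥ 7 can have 4070162 codewords.


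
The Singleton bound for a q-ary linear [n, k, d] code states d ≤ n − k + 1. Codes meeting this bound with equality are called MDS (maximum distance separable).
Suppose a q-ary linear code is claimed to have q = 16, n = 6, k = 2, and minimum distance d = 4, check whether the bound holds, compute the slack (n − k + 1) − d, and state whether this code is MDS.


Singleton RHS = n − k + 1 = 5, slack = 1, bound satisfied, not MDS.

Singleton bound: d ≤ n − k + 1.
Here n = 6, k = 2, so n − k + 1 = 5.
Given d = 4, check d ≤ 5: YES.
Slack = (n − k + 1) − d = 1.
The code is NOT MDS (slack = 1 > 0).
Description: the claimed parameters are [6, 2, 4]_16; such a code would be non-MDS.


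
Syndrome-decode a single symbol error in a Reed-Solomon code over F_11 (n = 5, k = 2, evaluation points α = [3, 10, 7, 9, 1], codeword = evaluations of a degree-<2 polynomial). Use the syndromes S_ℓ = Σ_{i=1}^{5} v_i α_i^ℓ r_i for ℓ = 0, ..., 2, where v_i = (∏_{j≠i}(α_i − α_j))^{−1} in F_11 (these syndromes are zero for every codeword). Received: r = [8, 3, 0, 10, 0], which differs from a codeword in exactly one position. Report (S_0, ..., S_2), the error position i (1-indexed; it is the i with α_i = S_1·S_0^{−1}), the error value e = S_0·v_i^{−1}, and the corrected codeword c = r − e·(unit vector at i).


S = (9, 8, 1), error at position 3, error magnitude e = 9, c = [8, 3, 2, 10, 0].

Step 1: column multipliers v_i = (∏_{j≠i}(α_i − α_j))^{−1} mod 11.
  i = 1 (α = 3): (3−10)(3−7)(3−9)(3−1) = (−7)·(−4)·(−6)·2 = −336 ≡ 5, so v_1 = 5^{−1} = 9 (mod 11).
  i = 2 (α = 10): (10−3)(10−7)(10−9)(10−1) = 7·3·1·9 = 189 ≡ 2, so v_2 = 2^{−1} = 6 (mod 11).
  i = 3 (α = 7): (7−3)(7−10)(7−9)(7−1) = 4·(−3)·(−2)·6 = 144 ≡ 1, so v_3 = 1^{−1} = 1 (mod 11).
  i = 4 (α = 9): (9−3)(9−10)(9−7)(9−1) = 6·(−1)·2·8 = −96 ≡ 3, so v_4 = 3^{−1} = 4 (mod 11).
  i = 5 (α = 1): (1−3)(1−10)(1−7)(1−9) = (−2)·(−9)·(−6)·(−8) = 864 ≡ 6, so v_5 = 6^{−1} = 2 (mod 11).
  v = [9, 6, 1, 4, 2].
Step 2: syndromes of r = [8, 3, 0, 10, 0] (all sums mod 11).
  S_0 = Σ v_i r_i = 9·8 + 6·3 + 1·0 + 4·10 + 2·0 = 130 ≡ 9.
  S_1 = Σ v_i α_i r_i = 9·3·8 + 6·10·3 + 1·7·0 + 4·9·10 + 2·1·0 = 756 ≡ 8.
  α_i^2 mod 11 = [9, 1, 5, 4, 1].
  S_2 = Σ v_i α_i^2 r_i = 9·9·8 + 6·1·3 + 1·5·0 + 4·4·10 + 2·1·0 = 826 ≡ 1.
  S = (9, 8, 1) ≠ 0, so r is not a codeword (an error is present).
Step 3: locate the error. For a single error e at position i, S_ℓ = v_i·e·α_i^ℓ, so α_err = S_1/S_0.
  S_0^{−1} = 9^{−1} = 5 (mod 11), so α_err = 8·5 = 40 ≡ 7 = α_3. Error position i = 3.
  Consistency check: S_2/S_1 = 1·7 = 7 ≡ 7 = α_err ✓ (single-error assumption holds).
Step 4: error magnitude e = S_0/v_3 = S_0·∏_{j≠3}(α_3 − α_j) = 9·1 = 9 ≡ 9 (mod 11).
Step 5: correct position 3: c_3 = r_3 − e = 0 − 9 ≡ 2 (mod 11). Hence c = [8, 3, 2, 10, 0].
  Check: interpolating c through the α_i gives m(x) = 7 + 4·x (degree < 2) with m(α_i) = c_i for every i, so c is indeed a codeword.


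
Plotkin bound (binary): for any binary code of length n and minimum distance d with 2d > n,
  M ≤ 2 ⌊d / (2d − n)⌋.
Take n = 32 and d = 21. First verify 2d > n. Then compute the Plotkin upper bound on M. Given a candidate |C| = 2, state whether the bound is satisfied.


Plotkin bound M ≤ 4; given |C| = 2 ≤ bound (satisfied).

Check applicability: 2d = 42, n = 32.
2d − n = 10 > 0, so Plotkin applies.
Compute d/(2d−n) = 21/10 ≈ 2.1000.
⌊d/(2d−n)⌋ = 2.
Plotkin bound: M ≤ 2·2 = 4.
Given |C| = 2, check: satisfied.
This |C| is below the Plotkin bound.


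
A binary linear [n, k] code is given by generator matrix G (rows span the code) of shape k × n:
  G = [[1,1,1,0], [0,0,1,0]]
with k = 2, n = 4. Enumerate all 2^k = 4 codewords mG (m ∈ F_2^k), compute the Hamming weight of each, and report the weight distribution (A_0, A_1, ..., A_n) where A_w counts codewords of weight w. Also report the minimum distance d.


Weight distribution: A_0 = 1, A_1 = 1, A_2 = 1, A_3 = 1. Minimum distance d = 1.

Enumerate all 2^2 = 4 messages m ∈ F_2^2.
For each, compute codeword c = mG in F_2^4, then tally its weight.
  m = 00 → c = 0000, weight = 0.
  m = 10 → c = 1110, weight = 3.
  m = 01 → c = 0010, weight = 1.
  m = 11 → c = 1100, weight = 2.
Tally weights:
  weight 0: 1 codewords.
  weight 1: 1 codewords.
  weight 2: 1 codewords.
  weight 3: 1 codewords.
Minimum distance d = smallest w > 0 with A_w > 0 = 1.
Sanity: Σ A_w = 4 = 2^2 = 4 ✓.


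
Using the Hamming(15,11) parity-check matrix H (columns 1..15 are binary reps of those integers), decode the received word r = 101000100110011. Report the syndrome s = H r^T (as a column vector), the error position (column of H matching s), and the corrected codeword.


s = (0, 1, 0, 1)^T, error position = 5, corrected codeword c = 101010100110011

Compute s = H r^T mod 2 one row at a time:
  s_1 = 0 + 0 + 1 + 1 + 0 + 0 + 1 + 1 = 4 ≡ 0 (mod 2).
  s_2 = 0 + 0 + 0 + 1 + 0 + 0 + 1 + 1 = 3 ≡ 1 (mod 2).
  s_3 = 0 + 1 + 0 + 1 + 1 + 1 + 1 + 1 = 6 ≡ 0 (mod 2).
  s_4 = 1 + 1 + 0 + 1 + 0 + 1 + 0 + 1 = 5 ≡ 1 (mod 2).
s = (0, 1, 0, 1)^T — this equals column 5 of H (binary 0101), so error is at position 5.
Correct: flip bit 5 of r = 101000100110011 to get c = 101010100110011.


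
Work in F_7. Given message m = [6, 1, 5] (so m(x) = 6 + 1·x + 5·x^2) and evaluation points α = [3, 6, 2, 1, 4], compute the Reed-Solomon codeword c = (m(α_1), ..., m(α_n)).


c = [5, 3, 0, 5, 6]

Message polynomial: m(x) = 6 + 1·x + 5·x^2 (mod 7).
For each evaluation point α_i, compute m(α_i) mod 7:
  α_1 = 3: Horner steps 5 → 2 → 5, so m(3) = 5.
  α_2 = 6: Horner steps 5 → 3 → 3, so m(6) = 3.
  α_3 = 2: Horner steps 5 → 4 → 0, so m(2) = 0.
  α_4 = 1: Horner steps 5 → 6 → 5, so m(1) = 5.
  α_5 = 4: Horner steps 5 → 0 → 6, so m(4) = 6.
Codeword c = [5, 3, 0, 5, 6] ∈ F_7^5.


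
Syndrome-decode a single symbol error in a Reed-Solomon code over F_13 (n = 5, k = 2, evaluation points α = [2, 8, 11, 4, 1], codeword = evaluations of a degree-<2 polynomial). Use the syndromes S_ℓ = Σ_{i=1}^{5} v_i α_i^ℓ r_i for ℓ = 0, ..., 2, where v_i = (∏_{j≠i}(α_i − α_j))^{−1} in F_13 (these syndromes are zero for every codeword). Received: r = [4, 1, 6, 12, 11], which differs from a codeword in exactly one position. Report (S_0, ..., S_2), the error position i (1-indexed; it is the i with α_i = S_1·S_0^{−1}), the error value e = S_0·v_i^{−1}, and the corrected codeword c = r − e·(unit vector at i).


S = (4, 3, 12), error at position 4, error magnitude e = 9, c = [4, 1, 6, 3, 11].

Step 1: column multipliers v_i = (∏_{j≠i}(α_i − α_j))^{−1} mod 13.
  i = 1 (α = 2): (2−8)(2−11)(2−4)(2−1) = (−6)·(−9)·(−2)·1 = −108 ≡ 9, so v_1 = 9^{−1} = 3 (mod 13).
  i = 2 (α = 8): (8−2)(8−11)(8−4)(8−1) = 6·(−3)·4·7 = −504 ≡ 3, so v_2 = 3^{−1} = 9 (mod 13).
  i = 3 (α = 11): (11−2)(11−8)(11−4)(11−1) = 9·3·7·10 = 1890 ≡ 5, so v_3 = 5^{−1} = 8 (mod 13).
  i = 4 (α = 4): (4−2)(4−8)(4−11)(4−1) = 2·(−4)·(−7)·3 = 168 ≡ 12, so v_4 = 12^{−1} = 12 (mod 13).
  i = 5 (α = 1): (1−2)(1−8)(1−11)(1−4) = (−1)·(−7)·(−10)·(−3) = 210 ≡ 2, so v_5 = 2^{−1} = 7 (mod 13).
  v = [3, 9, 8, 12, 7].
Step 2: syndromes of r = [4, 1, 6, 12, 11] (all sums mod 13).
  S_0 = Σ v_i r_i = 3·4 + 9·1 + 8·6 + 12·12 + 7·11 = 290 ≡ 4.
  S_1 = Σ v_i α_i r_i = 3·2·4 + 9·8·1 + 8·11·6 + 12·4·12 + 7·1·11 = 1277 ≡ 3.
  α_i^2 mod 13 = [4, 12, 4, 3, 1].
  S_2 = Σ v_i α_i^2 r_i = 3·4·4 + 9·12·1 + 8·4·6 + 12·3·12 + 7·1·11 = 857 ≡ 12.
  S = (4, 3, 12) ≠ 0, so r is not a codeword (an error is present).
Step 3: locate the error. For a single error e at position i, S_ℓ = v_i·e·α_i^ℓ, so α_err = S_1/S_0.
  S_0^{−1} = 4^{−1} = 10 (mod 13), so α_err = 3·10 = 30 ≡ 4 = α_4. Error position i = 4.
  Consistency check: S_2/S_1 = 12·9 = 108 ≡ 4 = α_err ✓ (single-error assumption holds).
Step 4: error magnitude e = S_0/v_4 = S_0·∏_{j≠4}(α_4 − α_j) = 4·12 = 48 ≡ 9 (mod 13).
Step 5: correct position 4: c_4 = r_4 − e = 12 − 9 ≡ 3 (mod 13). Hence c = [4, 1, 6, 3, 11].
  Check: interpolating c through the α_i gives m(x) = 5 + 6·x (degree < 2) with m(α_i) = c_i for every i, so c is indeed a codeword.


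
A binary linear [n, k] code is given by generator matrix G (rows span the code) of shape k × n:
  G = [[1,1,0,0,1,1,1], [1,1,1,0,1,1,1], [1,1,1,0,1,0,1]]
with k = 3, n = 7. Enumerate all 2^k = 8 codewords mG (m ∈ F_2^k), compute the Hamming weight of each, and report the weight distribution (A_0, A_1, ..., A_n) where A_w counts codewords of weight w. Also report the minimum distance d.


Weight distribution: A_0 = 1, A_1 = 2, A_2 = 1, A_4 = 1, A_5 = 2, A_6 = 1. Minimum distance d = 1.

Enumerate all 2^3 = 8 messages m ∈ F_2^3.
For each, compute codeword c = mG in F_2^7, then tally its weight.
  m = 000 → c = 0000000, weight = 0.
  m = 100 → c = 1100111, weight = 5.
  m = 010 → c = 1110111, weight = 6.
  m = 110 → c = 0010000, weight = 1.
  m = 001 → c = 1110101, weight = 5.
  m = 101 → c = 0010010, weight = 2.
  m = 011 → c = 0000010, weight = 1.
  m = 111 → c = 1100101, weight = 4.
Tally weights:
  weight 0: 1 codewords.
  weight 1: 2 codewords.
  weight 2: 1 codewords.
  weight 4: 1 codewords.
  weight 5: 2 codewords.
  weight 6: 1 codewords.
Minimum distance d = smallest w > 0 with A_w > 0 = 1.
Sanity: Σ A_w = 8 = 2^3 = 8 ✓.


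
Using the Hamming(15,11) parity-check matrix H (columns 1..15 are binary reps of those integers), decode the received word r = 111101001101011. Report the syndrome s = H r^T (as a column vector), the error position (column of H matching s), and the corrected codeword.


s = (1, 1, 0, 0)^T, error position = 12, corrected codeword c = 111101001100011

Compute s = H r^T mod 2 one row at a time:
  s_1 = 0 + 1 + 1 + 0 + 1 + 0 + 1 + 1 = 5 ≡ 1 (mod 2).
  s_2 = 1 + 0 + 1 + 0 + 1 + 0 + 1 + 1 = 5 ≡ 1 (mod 2).
  s_3 = 1 + 1 + 1 + 0 + 1 + 0 + 1 + 1 = 6 ≡ 0 (mod 2).
  s_4 = 1 + 1 + 0 + 0 + 1 + 0 + 0 + 1 = 4 ≡ 0 (mod 2).
s = (1, 1, 0, 0)^T — this equals column 12 of H (binary 1100), so error is at position 12.
Correct: flip bit 12 of r = 111101001101011 to get c = 111101001100011.


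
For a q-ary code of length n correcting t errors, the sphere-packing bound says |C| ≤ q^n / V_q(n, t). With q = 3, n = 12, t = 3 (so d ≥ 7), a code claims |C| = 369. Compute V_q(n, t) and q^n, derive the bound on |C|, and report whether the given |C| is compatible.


V_q(n, t) = 2049, q^n = 531441, Hamming bound = 259, |C| = 369 > bound (violated).

Step 1: Compute V_q(n, t) = Σ_{j=0}^3 C(n, j) (q−1)^j.
  j = 0: C(12,0)·(2)^0 = 1·1 = 1.
  j = 1: C(12,1)·(2)^1 = 12·2 = 24.
  j = 2: C(12,2)·(2)^2 = 66·4 = 264.
  j = 3: C(12,3)·(2)^3 = 220·8 = 1760.
  V_q(n, t) = 1 + 24 + 264 + 1760 = 2049.
Step 2: q^n = 3^12 = 531441.
Step 3: Hamming bound ⌊q^n / V_q(n,t)⌋ = ⌊531441/2049⌋ = 259.
Step 4: Compare |C| = 369 to 259: violated.
The claimed |C| lies above the Hamming bound, so no 3-ary code of length 12 with d ≥ 7 can have 369 codewords.


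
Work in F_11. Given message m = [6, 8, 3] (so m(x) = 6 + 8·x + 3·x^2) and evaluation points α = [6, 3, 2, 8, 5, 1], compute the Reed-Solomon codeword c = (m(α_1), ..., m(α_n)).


c = [8, 2, 1, 9, 0, 6]

Message polynomial: m(x) = 6 + 8·x + 3·x^2 (mod 11).
For each evaluation point α_i, compute m(α_i) mod 11:
  α_1 = 6: Horner steps 3 → 4 → 8, so m(6) = 8.
  α_2 = 3: Horner steps 3 → 6 → 2, so m(3) = 2.
  α_3 = 2: Horner steps 3 → 3 → 1, so m(2) = 1.
  α_4 = 8: Horner steps 3 → 10 → 9, so m(8) = 9.
  α_5 = 5: Horner steps 3 → 1 → 0, so m(5) = 0.
  α_6 = 1: Horner steps 3 → 0 → 6, so m(1) = 6.
Codeword c = [8, 2, 1, 9, 0, 6] ∈ F_11^6.


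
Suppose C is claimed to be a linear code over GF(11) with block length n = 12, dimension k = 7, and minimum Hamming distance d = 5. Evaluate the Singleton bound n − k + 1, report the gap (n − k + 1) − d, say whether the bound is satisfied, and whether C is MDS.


Singleton RHS = n − k + 1 = 6, slack = 1, bound satisfied, not MDS.

Singleton bound: d ≤ n − k + 1.
Here n = 12, k = 7, so n − k + 1 = 6.
Given d = 5, check d ≤ 6: YES.
Slack = (n − k + 1) − d = 1.
The code is NOT MDS (slack = 1 > 0).
Description: the claimed parameters are [12, 7, 5]_11; such a code would be non-MDS.


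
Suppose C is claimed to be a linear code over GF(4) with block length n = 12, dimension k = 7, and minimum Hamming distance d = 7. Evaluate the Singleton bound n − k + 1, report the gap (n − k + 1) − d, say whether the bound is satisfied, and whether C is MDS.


Singleton RHS = n − k + 1 = 6, slack = -1, bound violated (no such code; not MDS).

Singleton bound: d ≤ n − k + 1.
Here n = 12, k = 7, so n − k + 1 = 6.
Given d = 7, check d ≤ 6: NO.
Slack = (n − k + 1) − d = -1.
The slack is negative: d = 7 exceeds n − k + 1 = 6 by 1, so the Singleton bound is violated and no linear [12, 7, 7]_4 code can exist. In particular it is not MDS (MDS requires d = n − k + 1 exactly).
Description: the claimed parameters are [12, 7, 7]_4; such a code would be impossible (violates the Singleton bound).


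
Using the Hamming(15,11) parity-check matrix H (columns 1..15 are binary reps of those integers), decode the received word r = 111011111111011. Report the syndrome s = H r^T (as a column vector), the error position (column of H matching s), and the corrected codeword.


s = (1, 0, 0, 1)^T, error position = 9, corrected codeword c = 111011110111011

Compute s = H r^T mod 2 one row at a time:
  s_1 = 1 + 1 + 1 + 1 + 1 + 0 + 1 + 1 = 7 ≡ 1 (mod 2).
  s_2 = 0 + 1 + 1 + 1 + 1 + 0 + 1 + 1 = 6 ≡ 0 (mod 2).
  s_3 = 1 + 1 + 1 + 1 + 1 + 1 + 1 + 1 = 8 ≡ 0 (mod 2).
  s_4 = 1 + 1 + 1 + 1 + 1 + 1 + 0 + 1 = 7 ≡ 1 (mod 2).
s = (1, 0, 0, 1)^T — this equals column 9 of H (binary 1001), so error is at position 9.
Correct: flip bit 9 of r = 111011111111011 to get c = 111011110111011.


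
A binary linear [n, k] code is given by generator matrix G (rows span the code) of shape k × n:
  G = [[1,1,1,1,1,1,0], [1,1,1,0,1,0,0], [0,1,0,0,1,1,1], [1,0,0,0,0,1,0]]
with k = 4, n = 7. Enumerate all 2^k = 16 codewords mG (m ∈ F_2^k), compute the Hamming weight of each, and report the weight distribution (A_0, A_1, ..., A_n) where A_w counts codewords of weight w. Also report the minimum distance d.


Weight distribution: A_0 = 1, A_2 = 4, A_4 = 9, A_6 = 2. Minimum distance d = 2.

Enumerate all 2^4 = 16 messages m ∈ F_2^4.
For each, compute codeword c = mG in F_2^7, then tally its weight.
  m = 0000 → c = 0000000, weight = 0.
  m = 1000 → c = 1111110, weight = 6.
  m = 0100 → c = 1110100, weight = 4.
  m = 1100 → c = 0001010, weight = 2.
  m = 0010 → c = 0100111, weight = 4.
  m = 1010 → c = 1011001, weight = 4.
  m = 0110 → c = 1010011, weight = 4.
  m = 1110 → c = 0101101, weight = 4.
  m = 0001 → c = 1000010, weight = 2.
  m = 1001 → c = 0111100, weight = 4.
  m = 0101 → c = 0110110, weight = 4.
  m = 1101 → c = 1001000, weight = 2.
  m = 0011 → c = 1100101, weight = 4.
  m = 1011 → c = 0011011, weight = 4.
  m = 0111 → c = 0010001, weight = 2.
  m = 1111 → c = 1101111, weight = 6.
Tally weights:
  weight 0: 1 codewords.
  weight 2: 4 codewords.
  weight 4: 9 codewords.
  weight 6: 2 codewords.
Minimum distance d = smallest w > 0 with A_w > 0 = 2.
Sanity: Σ A_w = 16 = 2^4 = 16 ✓.


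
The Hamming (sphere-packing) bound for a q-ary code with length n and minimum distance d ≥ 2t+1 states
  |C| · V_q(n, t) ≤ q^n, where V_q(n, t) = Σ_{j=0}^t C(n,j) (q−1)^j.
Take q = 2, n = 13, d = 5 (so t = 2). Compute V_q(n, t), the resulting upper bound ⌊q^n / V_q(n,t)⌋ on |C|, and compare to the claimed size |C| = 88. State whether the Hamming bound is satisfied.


V_q(n, t) = 92, q^n = 8192, Hamming bound = 89, |C| = 88 ≤ bound (satisfied).

Step 1: Compute V_q(n, t) = Σ_{j=0}^2 C(n, j) (q−1)^j.
  j = 0: C(13,0)·(1)^0 = 1·1 = 1.
  j = 1: C(13,1)·(1)^1 = 13·1 = 13.
  j = 2: C(13,2)·(1)^2 = 78·1 = 78.
  V_q(n, t) = 1 + 13 + 78 = 92.
Step 2: q^n = 2^13 = 8192.
Step 3: Hamming bound ⌊q^n / V_q(n,t)⌋ = ⌊8192/92⌋ = 89.
Step 4: Compare |C| = 88 to 89: satisfied.
The claimed |C| lies below the Hamming bound.


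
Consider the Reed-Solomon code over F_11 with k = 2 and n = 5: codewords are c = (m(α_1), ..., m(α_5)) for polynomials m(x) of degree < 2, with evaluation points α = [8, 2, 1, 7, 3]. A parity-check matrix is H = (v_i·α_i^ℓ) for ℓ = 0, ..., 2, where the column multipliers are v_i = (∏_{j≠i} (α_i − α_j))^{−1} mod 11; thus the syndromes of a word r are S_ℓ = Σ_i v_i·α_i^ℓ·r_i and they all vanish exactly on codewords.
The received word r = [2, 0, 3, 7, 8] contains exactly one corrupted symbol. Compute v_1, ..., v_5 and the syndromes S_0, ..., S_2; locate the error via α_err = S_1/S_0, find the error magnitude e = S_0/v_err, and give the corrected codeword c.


S = (9, 6, 4), error at position 1, error magnitude e = 9, c = [4, 0, 3, 7, 8].

Step 1: column multipliers v_i = (∏_{j≠i}(α_i − α_j))^{−1} mod 11.
  i = 1 (α = 8): (8−2)(8−1)(8−7)(8−3) = 6·7·1·5 = 210 ≡ 1, so v_1 = 1^{−1} = 1 (mod 11).
  i = 2 (α = 2): (2−8)(2−1)(2−7)(2−3) = (−6)·1·(−5)·(−1) = −30 ≡ 3, so v_2 = 3^{−1} = 4 (mod 11).
  i = 3 (α = 1): (1−8)(1−2)(1−7)(1−3) = (−7)·(−1)·(−6)·(−2) = 84 ≡ 7, so v_3 = 7^{−1} = 8 (mod 11).
  i = 4 (α = 7): (7−8)(7−2)(7−1)(7−3) = (−1)·5·6·4 = −120 ≡ 1, so v_4 = 1^{−1} = 1 (mod 11).
  i = 5 (α = 3): (3−8)(3−2)(3−1)(3−7) = (−5)·1·2·(−4) = 40 ≡ 7, so v_5 = 7^{−1} = 8 (mod 11).
  v = [1, 4, 8, 1, 8].
Step 2: syndromes of r = [2, 0, 3, 7, 8] (all sums mod 11).
  S_0 = Σ v_i r_i = 1·2 + 4·0 + 8·3 + 1·7 + 8·8 = 97 ≡ 9.
  S_1 = Σ v_i α_i r_i = 1·8·2 + 4·2·0 + 8·1·3 + 1·7·7 + 8·3·8 = 281 ≡ 6.
  α_i^2 mod 11 = [9, 4, 1, 5, 9].
  S_2 = Σ v_i α_i^2 r_i = 1·9·2 + 4·4·0 + 8·1·3 + 1·5·7 + 8·9·8 = 653 ≡ 4.
  S = (9, 6, 4) ≠ 0, so r is not a codeword (an error is present).
Step 3: locate the error. For a single error e at position i, S_ℓ = v_i·e·α_i^ℓ, so α_err = S_1/S_0.
  S_0^{−1} = 9^{−1} = 5 (mod 11), so α_err = 6·5 = 30 ≡ 8 = α_1. Error position i = 1.
  Consistency check: S_2/S_1 = 4·2 = 8 ≡ 8 = α_err ✓ (single-error assumption holds).
Step 4: error magnitude e = S_0/v_1 = S_0·∏_{j≠1}(α_1 − α_j) = 9·1 = 9 ≡ 9 (mod 11).
Step 5: correct position 1: c_1 = r_1 − e = 2 − 9 ≡ 4 (mod 11). Hence c = [4, 0, 3, 7, 8].
  Check: interpolating c through the α_i gives m(x) = 6 + 8·x (degree < 2) with m(α_i) = c_i for every i, so c is indeed a codeword.


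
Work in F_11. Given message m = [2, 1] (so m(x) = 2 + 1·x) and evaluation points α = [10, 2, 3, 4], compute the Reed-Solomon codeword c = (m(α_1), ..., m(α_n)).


c = [1, 4, 5, 6]

Message polynomial: m(x) = 2 + 1·x (mod 11).
For each evaluation point α_i, compute m(α_i) mod 11:
  α_1 = 10: Horner steps 1 → 1, so m(10) = 1.
  α_2 = 2: Horner steps 1 → 4, so m(2) = 4.
  α_3 = 3: Horner steps 1 → 5, so m(3) = 5.
  α_4 = 4: Horner steps 1 → 6, so m(4) = 6.
Codeword c = [1, 4, 5, 6] ∈ F_11^4.


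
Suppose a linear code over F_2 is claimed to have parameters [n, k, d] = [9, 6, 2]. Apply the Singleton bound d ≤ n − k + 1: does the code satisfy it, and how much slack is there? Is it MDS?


Singleton RHS = n − k + 1 = 4, slack = 2, bound satisfied, not MDS.

Singleton bound: d ≤ n − k + 1.
Here n = 9, k = 6, so n − k + 1 = 4.
Given d = 2, check d ≤ 4: YES.
Slack = (n − k + 1) − d = 2.
The code is NOT MDS (slack = 2 > 0).
Description: the claimed parameters are [9, 6, 2]_2; such a code would be non-MDS.


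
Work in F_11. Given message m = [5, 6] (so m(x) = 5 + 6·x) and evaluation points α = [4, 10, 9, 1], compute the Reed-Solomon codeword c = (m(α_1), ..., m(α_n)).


c = [7, 10, 4, 0]

Message polynomial: m(x) = 5 + 6·x (mod 11).
For each evaluation point α_i, compute m(α_i) mod 11:
  α_1 = 4: Horner steps 6 → 7, so m(4) = 7.
  α_2 = 10: Horner steps 6 → 10, so m(10) = 10.
  α_3 = 9: Horner steps 6 → 4, so m(9) = 4.
  α_4 = 1: Horner steps 6 → 0, so m(1) = 0.
Codeword c = [7, 10, 4, 0] ∈ F_11^4.


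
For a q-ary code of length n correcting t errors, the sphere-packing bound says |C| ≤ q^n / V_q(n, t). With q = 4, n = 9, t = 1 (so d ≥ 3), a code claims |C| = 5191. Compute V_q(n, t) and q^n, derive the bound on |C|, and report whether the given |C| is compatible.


V_q(n, t) = 28, q^n = 262144, Hamming bound = 9362, |C| = 5191 ≤ bound (satisfied).

Step 1: Compute V_q(n, t) = Σ_{j=0}^1 C(n, j) (q−1)^j.
  j = 0: C(9,0)·(3)^0 = 1·1 = 1.
  j = 1: C(9,1)·(3)^1 = 9·3 = 27.
  V_q(n, t) = 1 + 27 = 28.
Step 2: q^n = 4^9 = 262144.
Step 3: Hamming bound ⌊q^n / V_q(n,t)⌋ = ⌊262144/28⌋ = 9362.
Step 4: Compare |C| = 5191 to 9362: satisfied.
The claimed |C| lies below the Hamming bound.


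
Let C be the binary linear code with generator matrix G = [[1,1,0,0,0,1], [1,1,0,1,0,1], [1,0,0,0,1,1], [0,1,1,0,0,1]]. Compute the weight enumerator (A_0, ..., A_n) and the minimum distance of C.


Weight distribution: A_0 = 1, A_1 = 1, A_2 = 2, A_3 = 6, A_4 = 5, A_5 = 1. Minimum distance d = 1.

Enumerate all 2^4 = 16 messages m ∈ F_2^4.
For each, compute codeword c = mG in F_2^6, then tally its weight.
  m = 0000 → c = 000000, weight = 0.
  m = 1000 → c = 110001, weight = 3.
  m = 0100 → c = 110101, weight = 4.
  m = 1100 → c = 000100, weight = 1.
  m = 0010 → c = 100011, weight = 3.
  m = 1010 → c = 010010, weight = 2.
  m = 0110 → c = 010110, weight = 3.
  m = 1110 → c = 100111, weight = 4.
  m = 0001 → c = 011001, weight = 3.
  m = 1001 → c = 101000, weight = 2.
  m = 0101 → c = 101100, weight = 3.
  m = 1101 → c = 011101, weight = 4.
  m = 0011 → c = 111010, weight = 4.
  m = 1011 → c = 001011, weight = 3.
  m = 0111 → c = 001111, weight = 4.
  m = 1111 → c = 111110, weight = 5.
Tally weights:
  weight 0: 1 codewords.
  weight 1: 1 codewords.
  weight 2: 2 codewords.
  weight 3: 6 codewords.
  weight 4: 5 codewords.
  weight 5: 1 codewords.
Minimum distance d = smallest w > 0 with A_w > 0 = 1.
Sanity: Σ A_w = 16 = 2^4 = 16 ✓.


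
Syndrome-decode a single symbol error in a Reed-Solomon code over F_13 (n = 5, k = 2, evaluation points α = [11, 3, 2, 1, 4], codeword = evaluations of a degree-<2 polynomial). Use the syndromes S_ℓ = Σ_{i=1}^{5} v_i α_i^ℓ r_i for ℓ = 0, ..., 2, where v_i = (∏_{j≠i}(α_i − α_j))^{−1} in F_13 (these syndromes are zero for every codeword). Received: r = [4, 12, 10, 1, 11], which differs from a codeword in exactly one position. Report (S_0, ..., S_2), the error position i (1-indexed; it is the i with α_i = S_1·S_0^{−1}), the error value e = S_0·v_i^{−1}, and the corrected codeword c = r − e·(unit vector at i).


S = (11, 9, 5), error at position 3, error magnitude e = 10, c = [4, 12, 0, 1, 11].

Step 1: column multipliers v_i = (∏_{j≠i}(α_i − α_j))^{−1} mod 13.
  i = 1 (α = 11): (11−3)(11−2)(11−1)(11−4) = 8·9·10·7 = 5040 ≡ 9, so v_1 = 9^{−1} = 3 (mod 13).
  i = 2 (α = 3): (3−11)(3−2)(3−1)(3−4) = (−8)·1·2·(−1) = 16 ≡ 3, so v_2 = 3^{−1} = 9 (mod 13).
  i = 3 (α = 2): (2−11)(2−3)(2−1)(2−4) = (−9)·(−1)·1·(−2) = −18 ≡ 8, so v_3 = 8^{−1} = 5 (mod 13).
  i = 4 (α = 1): (1−11)(1−3)(1−2)(1−4) = (−10)·(−2)·(−1)·(−3) = 60 ≡ 8, so v_4 = 8^{−1} = 5 (mod 13).
  i = 5 (α = 4): (4−11)(4−3)(4−2)(4−1) = (−7)·1·2·3 = −42 ≡ 10, so v_5 = 10^{−1} = 4 (mod 13).
  v = [3, 9, 5, 5, 4].
Step 2: syndromes of r = [4, 12, 10, 1, 11] (all sums mod 13).
  S_0 = Σ v_i r_i = 3·4 + 9·12 + 5·10 + 5·1 + 4·11 = 219 ≡ 11.
  S_1 = Σ v_i α_i r_i = 3·11·4 + 9·3·12 + 5·2·10 + 5·1·1 + 4·4·11 = 737 ≡ 9.
  α_i^2 mod 13 = [4, 9, 4, 1, 3].
  S_2 = Σ v_i α_i^2 r_i = 3·4·4 + 9·9·12 + 5·4·10 + 5·1·1 + 4·3·11 = 1357 ≡ 5.
  S = (11, 9, 5) ≠ 0, so r is not a codeword (an error is present).
Step 3: locate the error. For a single error e at position i, S_ℓ = v_i·e·α_i^ℓ, so α_err = S_1/S_0.
  S_0^{−1} = 11^{−1} = 6 (mod 13), so α_err = 9·6 = 54 ≡ 2 = α_3. Error position i = 3.
  Consistency check: S_2/S_1 = 5·3 = 15 ≡ 2 = α_err ✓ (single-error assumption holds).
Step 4: error magnitude e = S_0/v_3 = S_0·∏_{j≠3}(α_3 − α_j) = 11·8 = 88 ≡ 10 (mod 13).
Step 5: correct position 3: c_3 = r_3 − e = 10 − 10 ≡ 0 (mod 13). Hence c = [4, 12, 0, 1, 11].
  Check: interpolating c through the α_i gives m(x) = 2 + 12·x (degree < 2) with m(α_i) = c_i for every i, so c is indeed a codeword.


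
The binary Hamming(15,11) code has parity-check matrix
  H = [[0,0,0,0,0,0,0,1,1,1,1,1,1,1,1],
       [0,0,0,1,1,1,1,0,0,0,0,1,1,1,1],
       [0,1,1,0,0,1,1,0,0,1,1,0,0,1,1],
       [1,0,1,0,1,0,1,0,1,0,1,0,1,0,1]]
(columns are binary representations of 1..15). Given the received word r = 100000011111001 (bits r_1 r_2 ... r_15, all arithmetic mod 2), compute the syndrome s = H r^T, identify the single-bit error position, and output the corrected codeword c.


s = (0, 0, 1, 0)^T, error position = 2, corrected codeword c = 110000011111001

Compute s = H r^T mod 2 one row at a time:
  s_1 = 1 + 1 + 1 + 1 + 1 + 0 + 0 + 1 = 6 ≡ 0 (mod 2).
  s_2 = 0 + 0 + 0 + 0 + 1 + 0 + 0 + 1 = 2 ≡ 0 (mod 2).
  s_3 = 0 + 0 + 0 + 0 + 1 + 1 + 0 + 1 = 3 ≡ 1 (mod 2).
  s_4 = 1 + 0 + 0 + 0 + 1 + 1 + 0 + 1 = 4 ≡ 0 (mod 2).
s = (0, 0, 1, 0)^T — this equals column 2 of H (binary 0010), so error is at position 2.
Correct: flip bit 2 of r = 100000011111001 to get c = 110000011111001.


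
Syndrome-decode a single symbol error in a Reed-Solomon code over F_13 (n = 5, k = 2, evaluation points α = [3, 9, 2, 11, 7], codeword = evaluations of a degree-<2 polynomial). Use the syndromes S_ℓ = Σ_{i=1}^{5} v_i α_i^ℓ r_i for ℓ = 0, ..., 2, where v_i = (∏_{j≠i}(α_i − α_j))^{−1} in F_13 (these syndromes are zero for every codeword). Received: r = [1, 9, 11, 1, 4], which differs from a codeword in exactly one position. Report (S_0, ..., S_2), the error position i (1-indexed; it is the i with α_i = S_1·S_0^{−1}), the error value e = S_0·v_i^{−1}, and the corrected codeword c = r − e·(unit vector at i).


S = (11, 7, 8), error at position 1, error magnitude e = 7, c = [7, 9, 11, 1, 4].

Step 1: column multipliers v_i = (∏_{j≠i}(α_i − α_j))^{−1} mod 13.
  i = 1 (α = 3): (3−9)(3−2)(3−11)(3−7) = (−6)·1·(−8)·(−4) = −192 ≡ 3, so v_1 = 3^{−1} = 9 (mod 13).
  i = 2 (α = 9): (9−3)(9−2)(9−11)(9−7) = 6·7·(−2)·2 = −168 ≡ 1, so v_2 = 1^{−1} = 1 (mod 13).
  i = 3 (α = 2): (2−3)(2−9)(2−11)(2−7) = (−1)·(−7)·(−9)·(−5) = 315 ≡ 3, so v_3 = 3^{−1} = 9 (mod 13).
  i = 4 (α = 11): (11−3)(11−9)(11−2)(11−7) = 8·2·9·4 = 576 ≡ 4, so v_4 = 4^{−1} = 10 (mod 13).
  i = 5 (α = 7): (7−3)(7−9)(7−2)(7−11) = 4·(−2)·5·(−4) = 160 ≡ 4, so v_5 = 4^{−1} = 10 (mod 13).
  v = [9, 1, 9, 10, 10].
Step 2: syndromes of r = [1, 9, 11, 1, 4] (all sums mod 13).
  S_0 = Σ v_i r_i = 9·1 + 1·9 + 9·11 + 10·1 + 10·4 = 167 ≡ 11.
  S_1 = Σ v_i α_i r_i = 9·3·1 + 1·9·9 + 9·2·11 + 10·11·1 + 10·7·4 = 696 ≡ 7.
  α_i^2 mod 13 = [9, 3, 4, 4, 10].
  S_2 = Σ v_i α_i^2 r_i = 9·9·1 + 1·3·9 + 9·4·11 + 10·4·1 + 10·10·4 = 944 ≡ 8.
  S = (11, 7, 8) ≠ 0, so r is not a codeword (an error is present).
Step 3: locate the error. For a single error e at position i, S_ℓ = v_i·e·α_i^ℓ, so α_err = S_1/S_0.
  S_0^{−1} = 11^{−1} = 6 (mod 13), so α_err = 7·6 = 42 ≡ 3 = α_1. Error position i = 1.
  Consistency check: S_2/S_1 = 8·2 = 16 ≡ 3 = α_err ✓ (single-error assumption holds).
Step 4: error magnitude e = S_0/v_1 = S_0·∏_{j≠1}(α_1 − α_j) = 11·3 = 33 ≡ 7 (mod 13).
Step 5: correct position 1: c_1 = r_1 − e = 1 − 7 ≡ 7 (mod 13). Hence c = [7, 9, 11, 1, 4].
  Check: interpolating c through the α_i gives m(x) = 6 + 9·x (degree < 2) with m(α_i) = c_i for every i, so c is indeed a codeword.


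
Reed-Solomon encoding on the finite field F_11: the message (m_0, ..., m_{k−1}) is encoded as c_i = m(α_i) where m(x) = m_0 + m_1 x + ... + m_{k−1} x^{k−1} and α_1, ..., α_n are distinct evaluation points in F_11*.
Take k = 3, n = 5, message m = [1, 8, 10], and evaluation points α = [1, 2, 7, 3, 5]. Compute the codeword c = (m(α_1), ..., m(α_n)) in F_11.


c = [8, 2, 8, 5, 5]

Message polynomial: m(x) = 1 + 8·x + 10·x^2 (mod 11).
For each evaluation point α_i, compute m(α_i) mod 11:
  α_1 = 1: Horner steps 10 → 7 → 8, so m(1) = 8.
  α_2 = 2: Horner steps 10 → 6 → 2, so m(2) = 2.
  α_3 = 7: Horner steps 10 → 1 → 8, so m(7) = 8.
  α_4 = 3: Horner steps 10 → 5 → 5, so m(3) = 5.
  α_5 = 5: Horner steps 10 → 3 → 5, so m(5) = 5.
Codeword c = [8, 2, 8, 5, 5] ∈ F_11^5.


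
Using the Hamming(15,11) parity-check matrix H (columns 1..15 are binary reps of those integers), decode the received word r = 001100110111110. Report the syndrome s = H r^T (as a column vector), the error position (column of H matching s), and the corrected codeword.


s = (0, 1, 1, 0)^T, error position = 6, corrected codeword c = 001101110111110

Compute s = H r^T mod 2 one row at a time:
  s_1 = 1 + 0 + 1 + 1 + 1 + 1 + 1 + 0 = 6 ≡ 0 (mod 2).
  s_2 = 1 + 0 + 0 + 1 + 1 + 1 + 1 + 0 = 5 ≡ 1 (mod 2).
  s_3 = 0 + 1 + 0 + 1 + 1 + 1 + 1 + 0 = 5 ≡ 1 (mod 2).
  s_4 = 0 + 1 + 0 + 1 + 0 + 1 + 1 + 0 = 4 ≡ 0 (mod 2).
s = (0, 1, 1, 0)^T — this equals column 6 of H (binary 0110), so error is at position 6.
Correct: flip bit 6 of r = 001100110111110 to get c = 001101110111110.


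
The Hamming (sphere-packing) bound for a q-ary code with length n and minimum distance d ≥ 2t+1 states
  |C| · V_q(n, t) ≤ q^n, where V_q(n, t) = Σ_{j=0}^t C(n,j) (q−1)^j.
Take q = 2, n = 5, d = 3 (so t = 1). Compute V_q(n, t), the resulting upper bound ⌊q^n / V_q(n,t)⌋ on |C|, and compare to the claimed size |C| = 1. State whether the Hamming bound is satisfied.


V_q(n, t) = 6, q^n = 32, Hamming bound = 5, |C| = 1 ≤ bound (satisfied).

Step 1: Compute V_q(n, t) = Σ_{j=0}^1 C(n, j) (q−1)^j.
  j = 0: C(5,0)·(1)^0 = 1·1 = 1.
  j = 1: C(5,1)·(1)^1 = 5·1 = 5.
  V_q(n, t) = 1 + 5 = 6.
Step 2: q^n = 2^5 = 32.
Step 3: Hamming bound ⌊q^n / V_q(n,t)⌋ = ⌊32/6⌋ = 5.
Step 4: Compare |C| = 1 to 5: satisfied.
The claimed |C| lies below the Hamming bound.


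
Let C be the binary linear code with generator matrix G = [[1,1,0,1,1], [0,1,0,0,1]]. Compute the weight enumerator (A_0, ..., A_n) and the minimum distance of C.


Weight distribution: A_0 = 1, A_2 = 2, A_4 = 1. Minimum distance d = 2.

Enumerate all 2^2 = 4 messages m ∈ F_2^2.
For each, compute codeword c = mG in F_2^5, then tally its weight.
  m = 00 → c = 00000, weight = 0.
  m = 10 → c = 11011, weight = 4.
  m = 01 → c = 01001, weight = 2.
  m = 11 → c = 10010, weight = 2.
Tally weights:
  weight 0: 1 codewords.
  weight 2: 2 codewords.
  weight 4: 1 codewords.
Minimum distance d = smallest w > 0 with A_w > 0 = 2.
Sanity: Σ A_w = 4 = 2^2 = 4 ✓.


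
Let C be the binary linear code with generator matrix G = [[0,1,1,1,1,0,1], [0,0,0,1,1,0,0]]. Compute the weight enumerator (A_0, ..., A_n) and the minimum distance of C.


Weight distribution: A_0 = 1, A_2 = 1, A_3 = 1, A_5 = 1. Minimum distance d = 2.

Enumerate all 2^2 = 4 messages m ∈ F_2^2.
For each, compute codeword c = mG in F_2^7, then tally its weight.
  m = 00 → c = 0000000, weight = 0.
  m = 10 → c = 0111101, weight = 5.
  m = 01 → c = 0001100, weight = 2.
  m = 11 → c = 0110001, weight = 3.
Tally weights:
  weight 0: 1 codewords.
  weight 2: 1 codewords.
  weight 3: 1 codewords.
  weight 5: 1 codewords.
Minimum distance d = smallest w > 0 with A_w > 0 = 2.
Sanity: Σ A_w = 4 = 2^2 = 4 ✓.


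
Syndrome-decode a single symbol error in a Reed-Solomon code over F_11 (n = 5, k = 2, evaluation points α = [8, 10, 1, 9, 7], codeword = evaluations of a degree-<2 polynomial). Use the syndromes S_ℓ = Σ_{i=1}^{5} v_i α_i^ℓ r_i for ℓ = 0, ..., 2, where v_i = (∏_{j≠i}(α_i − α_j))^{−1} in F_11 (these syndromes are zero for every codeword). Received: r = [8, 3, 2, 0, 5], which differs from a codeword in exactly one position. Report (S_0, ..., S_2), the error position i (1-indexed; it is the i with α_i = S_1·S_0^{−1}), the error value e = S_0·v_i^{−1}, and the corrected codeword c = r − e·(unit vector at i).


S = (7, 7, 7), error at position 3, error magnitude e = 4, c = [8, 3, 9, 0, 5].

Step 1: column multipliers v_i = (∏_{j≠i}(α_i − α_j))^{−1} mod 11.
  i = 1 (α = 8): (8−10)(8−1)(8−9)(8−7) = (−2)·7·(−1)·1 = 14 ≡ 3, so v_1 = 3^{−1} = 4 (mod 11).
  i = 2 (α = 10): (10−8)(10−1)(10−9)(10−7) = 2·9·1·3 = 54 ≡ 10, so v_2 = 10^{−1} = 10 (mod 11).
  i = 3 (α = 1): (1−8)(1−10)(1−9)(1−7) = (−7)·(−9)·(−8)·(−6) = 3024 ≡ 10, so v_3 = 10^{−1} = 10 (mod 11).
  i = 4 (α = 9): (9−8)(9−10)(9−1)(9−7) = 1·(−1)·8·2 = −16 ≡ 6, so v_4 = 6^{−1} = 2 (mod 11).
  i = 5 (α = 7): (7−8)(7−10)(7−1)(7−9) = (−1)·(−3)·6·(−2) = −36 ≡ 8, so v_5 = 8^{−1} = 7 (mod 11).
  v = [4, 10, 10, 2, 7].
Step 2: syndromes of r = [8, 3, 2, 0, 5] (all sums mod 11).
  S_0 = Σ v_i r_i = 4·8 + 10·3 + 10·2 + 2·0 + 7·5 = 117 ≡ 7.
  S_1 = Σ v_i α_i r_i = 4·8·8 + 10·10·3 + 10·1·2 + 2·9·0 + 7·7·5 = 821 ≡ 7.
  α_i^2 mod 11 = [9, 1, 1, 4, 5].
  S_2 = Σ v_i α_i^2 r_i = 4·9·8 + 10·1·3 + 10·1·2 + 2·4·0 + 7·5·5 = 513 ≡ 7.
  S = (7, 7, 7) ≠ 0, so r is not a codeword (an error is present).
Step 3: locate the error. For a single error e at position i, S_ℓ = v_i·e·α_i^ℓ, so α_err = S_1/S_0.
  S_0^{−1} = 7^{−1} = 8 (mod 11), so α_err = 7·8 = 56 ≡ 1 = α_3. Error position i = 3.
  Consistency check: S_2/S_1 = 7·8 = 56 ≡ 1 = α_err ✓ (single-error assumption holds).
Step 4: error magnitude e = S_0/v_3 = S_0·∏_{j≠3}(α_3 − α_j) = 7·10 = 70 ≡ 4 (mod 11).
Step 5: correct position 3: c_3 = r_3 − e = 2 − 4 ≡ 9 (mod 11). Hence c = [8, 3, 9, 0, 5].
  Check: interpolating c through the α_i gives m(x) = 6 + 3·x (degree < 2) with m(α_i) = c_i for every i, so c is indeed a codeword.
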